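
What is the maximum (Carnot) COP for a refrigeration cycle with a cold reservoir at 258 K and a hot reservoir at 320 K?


dT = 320 - 258 = 62 K
COP_carnot = T_cold / dT = 258 / 62
COP_carnot = 4.161

4.161


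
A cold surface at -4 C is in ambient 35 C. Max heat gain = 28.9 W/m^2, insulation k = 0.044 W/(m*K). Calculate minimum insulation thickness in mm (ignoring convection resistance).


dT = 35 - (-4) = 39 K
thickness = k * dT / q_max * 1000
thickness = 0.044 * 39 / 28.9 * 1000
thickness = 59.4 mm

59.4


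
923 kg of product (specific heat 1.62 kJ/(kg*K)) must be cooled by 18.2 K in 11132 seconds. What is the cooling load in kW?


Q = m * cp * dT / t
Q = 923 * 1.62 * 18.2 / 11132
Q = 2.445 kW

2.445


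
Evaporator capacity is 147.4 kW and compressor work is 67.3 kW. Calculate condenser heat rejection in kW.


Q_cond = Q_evap + W
Q_cond = 147.4 + 67.3
Q_cond = 214.7 kW

214.7


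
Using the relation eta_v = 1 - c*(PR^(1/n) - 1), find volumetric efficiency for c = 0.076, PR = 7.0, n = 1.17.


PR^(1/n) = 7.0^(1/1.17) = 5.27601495
eta_v = 1 - 0.076 * (5.27601495 - 1)
eta_v = 0.675

0.675


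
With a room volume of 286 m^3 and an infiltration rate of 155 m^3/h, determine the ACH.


ACH = flow / volume
ACH = 155 / 286
ACH = 0.542

0.542


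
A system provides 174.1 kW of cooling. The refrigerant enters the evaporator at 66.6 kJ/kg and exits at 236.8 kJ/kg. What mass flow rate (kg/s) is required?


dh = 236.8 - 66.6 = 170.2 kJ/kg
m_dot = Q / dh = 174.1 / 170.2 = 1.0229 kg/s

1.0229


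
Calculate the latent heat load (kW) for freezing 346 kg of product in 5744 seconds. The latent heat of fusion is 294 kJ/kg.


Q_lat = m * h_fg / t
Q_lat = 346 * 294 / 5744
Q_lat = 17.71 kW

17.71


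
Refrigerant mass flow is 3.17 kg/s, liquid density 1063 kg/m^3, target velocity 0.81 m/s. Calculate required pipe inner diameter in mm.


A = m_dot / (rho * v) = 3.17 / (1063 * 0.81) = 0.003681637109 m^2
d = sqrt(4*A/pi) * 1000
d = 68.5 mm

68.5


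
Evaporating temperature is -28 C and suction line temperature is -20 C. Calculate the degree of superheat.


Superheat = T_suction - T_evap
Superheat = -20 - (-28)
Superheat = 8 K

8


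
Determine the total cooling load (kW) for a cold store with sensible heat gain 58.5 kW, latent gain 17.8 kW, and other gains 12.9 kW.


Q_total = Q_s + Q_l + Q_misc
Q_total = 58.5 + 17.8 + 12.9
Q_total = 89.2 kW

89.2


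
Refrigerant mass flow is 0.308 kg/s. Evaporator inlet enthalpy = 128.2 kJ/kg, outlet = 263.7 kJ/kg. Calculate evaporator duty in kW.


dh = 263.7 - 128.2 = 135.5 kJ/kg
Q_evap = m_dot * dh = 0.308 * 135.5
Q_evap = 41.73 kW

41.73


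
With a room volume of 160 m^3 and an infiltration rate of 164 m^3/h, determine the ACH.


ACH = flow / volume
ACH = 164 / 160
ACH = 1.025

1.025


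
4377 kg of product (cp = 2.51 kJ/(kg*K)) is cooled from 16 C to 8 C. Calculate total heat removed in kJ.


dT = 16 - (8) = 8 K
Q = m * cp * dT = 4377 * 2.51 * 8
Q = 87890 kJ

87890


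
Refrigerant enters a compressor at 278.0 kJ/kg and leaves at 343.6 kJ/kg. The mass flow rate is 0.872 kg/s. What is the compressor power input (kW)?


dh = 343.6 - 278.0 = 65.6 kJ/kg
W = m_dot * dh = 0.872 * 65.6 = 57.2 kW

57.2


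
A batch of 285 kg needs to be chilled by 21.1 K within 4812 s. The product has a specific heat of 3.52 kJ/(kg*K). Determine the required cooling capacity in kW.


Q = m * cp * dT / t
Q = 285 * 3.52 * 21.1 / 4812
Q = 4.399 kW

4.399


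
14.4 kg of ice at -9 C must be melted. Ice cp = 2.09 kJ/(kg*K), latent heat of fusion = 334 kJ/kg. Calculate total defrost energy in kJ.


Sensible heat = cp * dT = 2.09 * 9 = 18.81 kJ/kg
Total per kg = 18.81 + 334 = 352.81 kJ/kg
Q = m * total = 14.4 * 352.81
Q = 5080.5 kJ

5080.5


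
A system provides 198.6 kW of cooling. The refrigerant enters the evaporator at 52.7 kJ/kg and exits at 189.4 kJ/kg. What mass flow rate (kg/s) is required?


dh = 189.4 - 52.7 = 136.7 kJ/kg
m_dot = Q / dh = 198.6 / 136.7 = 1.4528 kg/s

1.4528


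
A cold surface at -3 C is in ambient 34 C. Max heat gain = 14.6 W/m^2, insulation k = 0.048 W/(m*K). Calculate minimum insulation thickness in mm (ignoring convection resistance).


dT = 34 - (-3) = 37 K
thickness = k * dT / q_max * 1000
thickness = 0.048 * 37 / 14.6 * 1000
thickness = 121.6 mm

121.6


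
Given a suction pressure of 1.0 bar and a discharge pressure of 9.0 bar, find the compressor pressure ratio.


PR = P_high / P_low
PR = 9.0 / 1.0
PR = 9.0

9.0


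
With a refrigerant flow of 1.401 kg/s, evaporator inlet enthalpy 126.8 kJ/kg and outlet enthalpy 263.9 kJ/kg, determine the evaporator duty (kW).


dh = 263.9 - 126.8 = 137.1 kJ/kg
Q_evap = m_dot * dh = 1.401 * 137.1
Q_evap = 192.08 kW

192.08


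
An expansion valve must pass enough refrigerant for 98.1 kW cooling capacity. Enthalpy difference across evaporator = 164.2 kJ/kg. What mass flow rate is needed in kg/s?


m_dot = Q / dh
m_dot = 98.1 / 164.2
m_dot = 0.5974 kg/s

0.5974


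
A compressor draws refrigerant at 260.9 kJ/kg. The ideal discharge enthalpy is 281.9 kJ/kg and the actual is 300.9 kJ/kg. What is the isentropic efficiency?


dh_ideal = 281.9 - 260.9 = 21.0 kJ/kg
dh_actual = 300.9 - 260.9 = 40.0 kJ/kg
eta_s = dh_ideal / dh_actual = 21.0 / 40.0
eta_s = 0.525

0.525


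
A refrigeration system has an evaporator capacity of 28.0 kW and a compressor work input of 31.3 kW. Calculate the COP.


COP = Q_evap / W
COP = 28.0 / 31.3
COP = 0.895

0.895


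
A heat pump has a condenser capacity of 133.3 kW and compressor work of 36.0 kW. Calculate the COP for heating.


COP_hp = Q_cond / W
COP_hp = 133.3 / 36.0
COP_hp = 3.703

3.703


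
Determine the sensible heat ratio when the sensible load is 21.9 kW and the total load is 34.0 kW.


SHR = Q_sensible / Q_total
SHR = 21.9 / 34.0
SHR = 0.644

0.644


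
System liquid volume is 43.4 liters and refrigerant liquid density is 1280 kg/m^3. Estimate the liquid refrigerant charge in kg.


Charge = V * rho / 1000
Charge = 43.4 * 1280 / 1000
Charge = 55.55 kg

55.55


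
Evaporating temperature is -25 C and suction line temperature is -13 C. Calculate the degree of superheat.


Superheat = T_suction - T_evap
Superheat = -13 - (-25)
Superheat = 12 K

12


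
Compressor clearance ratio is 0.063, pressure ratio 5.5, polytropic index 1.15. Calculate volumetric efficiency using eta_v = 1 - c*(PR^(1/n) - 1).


PR^(1/n) = 5.5^(1/1.15) = 4.40345582
eta_v = 1 - 0.063 * (4.40345582 - 1)
eta_v = 0.7856

0.7856


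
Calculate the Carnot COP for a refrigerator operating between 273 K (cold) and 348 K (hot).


dT = 348 - 273 = 75 K
COP_carnot = T_cold / dT = 273 / 75
COP_carnot = 3.64

3.64


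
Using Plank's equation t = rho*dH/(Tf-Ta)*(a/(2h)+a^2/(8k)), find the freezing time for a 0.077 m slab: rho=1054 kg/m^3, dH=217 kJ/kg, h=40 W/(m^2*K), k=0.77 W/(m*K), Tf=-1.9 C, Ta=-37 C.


dT = -1.9 - (-37) = 35.1 K
term1 = a/(2h) = 0.077/(2*40) = 0.0009625
term2 = a^2/(8k) = 0.077^2/(8*0.77) = 0.0009625
t = rho*dH*1000/dT * (term1 + term2)
t = 1054*217*1000/35.1 * (0.0009625 + 0.0009625)
t = 12544 s

12544


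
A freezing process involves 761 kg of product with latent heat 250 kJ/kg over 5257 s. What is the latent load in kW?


Q_lat = m * h_fg / t
Q_lat = 761 * 250 / 5257
Q_lat = 36.19 kW

36.19


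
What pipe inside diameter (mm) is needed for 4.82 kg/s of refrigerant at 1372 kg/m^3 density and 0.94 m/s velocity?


A = m_dot / (rho * v) = 4.82 / (1372 * 0.94) = 0.003737361206 m^2
d = sqrt(4*A/pi) * 1000
d = 69.0 mm

69.0


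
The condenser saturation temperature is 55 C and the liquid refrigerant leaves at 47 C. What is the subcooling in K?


Subcooling = T_cond - T_liquid
Subcooling = 55 - 47
Subcooling = 8 K

8


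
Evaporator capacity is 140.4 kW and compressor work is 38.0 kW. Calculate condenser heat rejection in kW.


Q_cond = Q_evap + W
Q_cond = 140.4 + 38.0
Q_cond = 178.4 kW

178.4


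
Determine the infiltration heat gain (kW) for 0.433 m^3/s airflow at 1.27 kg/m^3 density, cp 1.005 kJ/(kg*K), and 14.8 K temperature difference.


Q = V_dot * rho * cp * dT
Q = 0.433 * 1.27 * 1.005 * 14.8
Q = 8.179 kW

8.179


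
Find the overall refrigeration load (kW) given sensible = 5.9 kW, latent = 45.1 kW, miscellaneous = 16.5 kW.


Q_total = Q_s + Q_l + Q_misc
Q_total = 5.9 + 45.1 + 16.5
Q_total = 67.5 kW

67.5


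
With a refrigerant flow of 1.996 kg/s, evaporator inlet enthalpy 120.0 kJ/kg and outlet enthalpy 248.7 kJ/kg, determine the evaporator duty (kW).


dh = 248.7 - 120.0 = 128.7 kJ/kg
Q_evap = m_dot * dh = 1.996 * 128.7
Q_evap = 256.89 kW

256.89


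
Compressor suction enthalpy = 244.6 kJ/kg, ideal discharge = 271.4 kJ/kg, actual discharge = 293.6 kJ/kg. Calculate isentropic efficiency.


dh_ideal = 271.4 - 244.6 = 26.8 kJ/kg
dh_actual = 293.6 - 244.6 = 49.0 kJ/kg
eta_s = dh_ideal / dh_actual = 26.8 / 49.0
eta_s = 0.5469

0.5469


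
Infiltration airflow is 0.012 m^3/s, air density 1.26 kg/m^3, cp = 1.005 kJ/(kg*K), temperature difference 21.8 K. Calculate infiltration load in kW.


Q = V_dot * rho * cp * dT
Q = 0.012 * 1.26 * 1.005 * 21.8
Q = 0.331 kW

0.331


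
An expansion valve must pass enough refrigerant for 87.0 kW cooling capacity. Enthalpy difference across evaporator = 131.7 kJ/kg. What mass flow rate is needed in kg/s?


m_dot = Q / dh
m_dot = 87.0 / 131.7
m_dot = 0.6606 kg/s

0.6606


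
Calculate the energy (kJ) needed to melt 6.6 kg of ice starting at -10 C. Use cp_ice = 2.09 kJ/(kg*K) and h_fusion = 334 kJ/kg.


Sensible heat = cp * dT = 2.09 * 10 = 20.9 kJ/kg
Total per kg = 20.9 + 334 = 354.9 kJ/kg
Q = m * total = 6.6 * 354.9
Q = 2342.3 kJ

2342.3


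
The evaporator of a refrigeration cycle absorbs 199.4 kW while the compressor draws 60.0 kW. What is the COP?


COP = Q_evap / W
COP = 199.4 / 60.0
COP = 3.323

3.323


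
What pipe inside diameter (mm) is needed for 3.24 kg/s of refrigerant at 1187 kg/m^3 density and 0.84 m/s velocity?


A = m_dot / (rho * v) = 3.24 / (1187 * 0.84) = 0.003249488506 m^2
d = sqrt(4*A/pi) * 1000
d = 64.3 mm

64.3


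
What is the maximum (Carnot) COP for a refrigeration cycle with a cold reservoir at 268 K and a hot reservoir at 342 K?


dT = 342 - 268 = 74 K
COP_carnot = T_cold / dT = 268 / 74
COP_carnot = 3.622

3.622


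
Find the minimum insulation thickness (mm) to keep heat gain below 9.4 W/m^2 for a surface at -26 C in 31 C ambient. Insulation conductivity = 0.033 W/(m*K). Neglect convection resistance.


dT = 31 - (-26) = 57 K
thickness = k * dT / q_max * 1000
thickness = 0.033 * 57 / 9.4 * 1000
thickness = 200.1 mm

200.1


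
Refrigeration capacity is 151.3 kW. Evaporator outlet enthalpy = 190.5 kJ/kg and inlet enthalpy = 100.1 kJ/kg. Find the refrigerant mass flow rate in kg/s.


dh = 190.5 - 100.1 = 90.4 kJ/kg
m_dot = Q / dh = 151.3 / 90.4 = 1.6737 kg/s

1.6737


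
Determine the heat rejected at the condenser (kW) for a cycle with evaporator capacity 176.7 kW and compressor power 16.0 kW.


Q_cond = Q_evap + W
Q_cond = 176.7 + 16.0
Q_cond = 192.7 kW

192.7


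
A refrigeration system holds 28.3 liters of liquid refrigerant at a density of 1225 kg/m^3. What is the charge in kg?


Charge = V * rho / 1000
Charge = 28.3 * 1225 / 1000
Charge = 34.67 kg

34.67


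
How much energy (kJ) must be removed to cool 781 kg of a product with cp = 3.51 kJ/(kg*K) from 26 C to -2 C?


dT = 26 - (-2) = 28 K
Q = m * cp * dT = 781 * 3.51 * 28
Q = 76757 kJ

76757


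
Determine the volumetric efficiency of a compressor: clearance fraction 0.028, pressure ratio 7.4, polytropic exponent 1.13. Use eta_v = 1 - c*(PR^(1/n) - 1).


PR^(1/n) = 7.4^(1/1.13) = 5.87802746
eta_v = 1 - 0.028 * (5.87802746 - 1)
eta_v = 0.8634

0.8634


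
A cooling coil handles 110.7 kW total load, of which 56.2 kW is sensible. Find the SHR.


SHR = Q_sensible / Q_total
SHR = 56.2 / 110.7
SHR = 0.508

0.508


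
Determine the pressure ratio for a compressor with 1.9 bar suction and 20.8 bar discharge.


PR = P_high / P_low
PR = 20.8 / 1.9
PR = 10.947

10.947


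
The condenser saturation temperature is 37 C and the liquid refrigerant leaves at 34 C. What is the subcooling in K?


Subcooling = T_cond - T_liquid
Subcooling = 37 - 34
Subcooling = 3 K

3


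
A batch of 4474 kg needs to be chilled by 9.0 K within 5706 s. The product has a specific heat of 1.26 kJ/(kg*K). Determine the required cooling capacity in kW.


Q = m * cp * dT / t
Q = 4474 * 1.26 * 9.0 / 5706
Q = 8.892 kW

8.892


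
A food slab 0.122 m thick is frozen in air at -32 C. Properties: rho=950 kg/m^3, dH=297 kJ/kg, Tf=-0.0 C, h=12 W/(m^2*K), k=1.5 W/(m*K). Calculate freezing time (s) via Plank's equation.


dT = -0.0 - (-32) = 32.0 K
term1 = a/(2h) = 0.122/(2*12) = 0.005083333333
term2 = a^2/(8k) = 0.122^2/(8*1.5) = 0.001240333333
t = rho*dH*1000/dT * (term1 + term2)
t = 950*297*1000/32.0 * (0.005083333333 + 0.001240333333)
t = 55757 s

55757


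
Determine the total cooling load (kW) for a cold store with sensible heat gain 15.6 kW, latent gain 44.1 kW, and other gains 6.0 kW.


Q_total = Q_s + Q_l + Q_misc
Q_total = 15.6 + 44.1 + 6.0
Q_total = 65.7 kW

65.7


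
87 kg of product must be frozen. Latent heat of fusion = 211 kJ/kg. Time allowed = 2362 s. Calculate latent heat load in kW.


Q_lat = m * h_fg / t
Q_lat = 87 * 211 / 2362
Q_lat = 7.77 kW

7.77


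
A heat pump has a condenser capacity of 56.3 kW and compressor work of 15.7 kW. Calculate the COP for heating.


COP_hp = Q_cond / W
COP_hp = 56.3 / 15.7
COP_hp = 3.586

3.586


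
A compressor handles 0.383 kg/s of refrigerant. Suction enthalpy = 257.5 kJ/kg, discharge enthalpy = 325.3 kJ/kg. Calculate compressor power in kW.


dh = 325.3 - 257.5 = 67.8 kJ/kg
W = m_dot * dh = 0.383 * 67.8 = 25.97 kW

25.97


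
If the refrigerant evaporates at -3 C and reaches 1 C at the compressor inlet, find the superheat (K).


Superheat = T_suction - T_evap
Superheat = 1 - (-3)
Superheat = 4 K

4


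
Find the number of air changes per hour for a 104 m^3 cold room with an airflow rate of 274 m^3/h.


ACH = flow / volume
ACH = 274 / 104
ACH = 2.635

2.635


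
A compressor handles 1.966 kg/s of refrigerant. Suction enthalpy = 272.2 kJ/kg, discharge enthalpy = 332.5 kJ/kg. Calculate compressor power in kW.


dh = 332.5 - 272.2 = 60.3 kJ/kg
W = m_dot * dh = 1.966 * 60.3 = 118.55 kW

118.55


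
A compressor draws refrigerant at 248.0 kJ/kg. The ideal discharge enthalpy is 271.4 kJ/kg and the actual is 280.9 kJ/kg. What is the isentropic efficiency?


dh_ideal = 271.4 - 248.0 = 23.4 kJ/kg
dh_actual = 280.9 - 248.0 = 32.9 kJ/kg
eta_s = dh_ideal / dh_actual = 23.4 / 32.9
eta_s = 0.7112

0.7112


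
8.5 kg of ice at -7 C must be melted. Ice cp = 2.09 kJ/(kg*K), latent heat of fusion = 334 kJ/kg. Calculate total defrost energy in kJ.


Sensible heat = cp * dT = 2.09 * 7 = 14.63 kJ/kg
Total per kg = 14.63 + 334 = 348.63 kJ/kg
Q = m * total = 8.5 * 348.63
Q = 2963.4 kJ

2963.4


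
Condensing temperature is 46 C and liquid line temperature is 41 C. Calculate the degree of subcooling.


Subcooling = T_cond - T_liquid
Subcooling = 46 - 41
Subcooling = 5 K

5


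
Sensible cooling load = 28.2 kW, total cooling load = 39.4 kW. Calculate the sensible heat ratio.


SHR = Q_sensible / Q_total
SHR = 28.2 / 39.4
SHR = 0.716

0.716


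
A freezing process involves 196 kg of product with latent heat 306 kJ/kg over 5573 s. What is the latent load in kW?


Q_lat = m * h_fg / t
Q_lat = 196 * 306 / 5573
Q_lat = 10.76 kW

10.76


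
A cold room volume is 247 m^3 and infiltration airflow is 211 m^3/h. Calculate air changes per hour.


ACH = flow / volume
ACH = 211 / 247
ACH = 0.854

0.854


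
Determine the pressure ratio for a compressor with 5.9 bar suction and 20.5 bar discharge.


PR = P_high / P_low
PR = 20.5 / 5.9
PR = 3.475

3.475


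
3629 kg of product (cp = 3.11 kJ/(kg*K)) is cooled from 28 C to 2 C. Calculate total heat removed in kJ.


dT = 28 - (2) = 26 K
Q = m * cp * dT = 3629 * 3.11 * 26
Q = 293441 kJ

293441


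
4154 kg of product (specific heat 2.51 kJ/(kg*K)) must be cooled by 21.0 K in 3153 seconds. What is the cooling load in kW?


Q = m * cp * dT / t
Q = 4154 * 2.51 * 21.0 / 3153
Q = 69.444 kW

69.444


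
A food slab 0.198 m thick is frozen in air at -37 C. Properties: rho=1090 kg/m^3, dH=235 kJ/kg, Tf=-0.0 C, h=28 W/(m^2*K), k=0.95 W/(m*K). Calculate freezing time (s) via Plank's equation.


dT = -0.0 - (-37) = 37.0 K
term1 = a/(2h) = 0.198/(2*28) = 0.003535714286
term2 = a^2/(8k) = 0.198^2/(8*0.95) = 0.005158421053
t = rho*dH*1000/dT * (term1 + term2)
t = 1090*235*1000/37.0 * (0.003535714286 + 0.005158421053)
t = 60189 s

60189


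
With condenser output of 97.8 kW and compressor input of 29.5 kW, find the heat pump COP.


COP_hp = Q_cond / W
COP_hp = 97.8 / 29.5
COP_hp = 3.315

3.315


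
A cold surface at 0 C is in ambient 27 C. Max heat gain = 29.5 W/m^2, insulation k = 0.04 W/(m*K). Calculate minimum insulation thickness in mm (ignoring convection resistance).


dT = 27 - (0) = 27 K
thickness = k * dT / q_max * 1000
thickness = 0.04 * 27 / 29.5 * 1000
thickness = 36.6 mm

36.6


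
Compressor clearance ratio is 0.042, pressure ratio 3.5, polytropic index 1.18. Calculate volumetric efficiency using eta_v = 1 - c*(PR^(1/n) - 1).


PR^(1/n) = 3.5^(1/1.18) = 2.89117656
eta_v = 1 - 0.042 * (2.89117656 - 1)
eta_v = 0.9206

0.9206


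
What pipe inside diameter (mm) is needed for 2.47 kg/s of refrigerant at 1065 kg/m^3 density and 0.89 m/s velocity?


A = m_dot / (rho * v) = 2.47 / (1065 * 0.89) = 0.002605897558 m^2
d = sqrt(4*A/pi) * 1000
d = 57.6 mm

57.6


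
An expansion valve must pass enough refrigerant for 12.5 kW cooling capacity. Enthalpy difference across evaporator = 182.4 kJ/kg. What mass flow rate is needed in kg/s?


m_dot = Q / dh
m_dot = 12.5 / 182.4
m_dot = 0.0685 kg/s

0.0685


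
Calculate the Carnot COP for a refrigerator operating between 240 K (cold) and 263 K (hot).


dT = 263 - 240 = 23 K
COP_carnot = T_cold / dT = 240 / 23
COP_carnot = 10.435

10.435


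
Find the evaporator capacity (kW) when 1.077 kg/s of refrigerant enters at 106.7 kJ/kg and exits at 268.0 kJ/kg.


dh = 268.0 - 106.7 = 161.3 kJ/kg
Q_evap = m_dot * dh = 1.077 * 161.3
Q_evap = 173.72 kW

173.72


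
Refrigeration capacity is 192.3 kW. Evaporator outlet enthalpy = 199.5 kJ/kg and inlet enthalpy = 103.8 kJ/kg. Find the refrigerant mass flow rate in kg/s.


dh = 199.5 - 103.8 = 95.7 kJ/kg
m_dot = Q / dh = 192.3 / 95.7 = 2.0094 kg/s

2.0094


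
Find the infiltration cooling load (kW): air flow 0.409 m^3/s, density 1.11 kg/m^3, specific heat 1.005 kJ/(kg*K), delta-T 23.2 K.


Q = V_dot * rho * cp * dT
Q = 0.409 * 1.11 * 1.005 * 23.2
Q = 10.585 kW

10.585


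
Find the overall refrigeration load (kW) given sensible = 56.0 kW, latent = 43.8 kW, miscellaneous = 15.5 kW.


Q_total = Q_s + Q_l + Q_misc
Q_total = 56.0 + 43.8 + 15.5
Q_total = 115.3 kW

115.3


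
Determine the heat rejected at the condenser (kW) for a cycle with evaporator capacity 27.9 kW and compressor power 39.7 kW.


Q_cond = Q_evap + W
Q_cond = 27.9 + 39.7
Q_cond = 67.6 kW

67.6


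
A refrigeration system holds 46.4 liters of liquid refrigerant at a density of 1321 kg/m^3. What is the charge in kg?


Charge = V * rho / 1000
Charge = 46.4 * 1321 / 1000
Charge = 61.29 kg

61.29


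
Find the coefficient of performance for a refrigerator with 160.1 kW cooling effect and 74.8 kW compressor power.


COP = Q_evap / W
COP = 160.1 / 74.8
COP = 2.14

2.14


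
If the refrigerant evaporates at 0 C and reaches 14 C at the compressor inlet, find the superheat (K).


Superheat = T_suction - T_evap
Superheat = 14 - (0)
Superheat = 14 K

14


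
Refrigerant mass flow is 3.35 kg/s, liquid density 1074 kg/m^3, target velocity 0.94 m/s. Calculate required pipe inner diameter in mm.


A = m_dot / (rho * v) = 3.35 / (1074 * 0.94) = 0.003318277269 m^2
d = sqrt(4*A/pi) * 1000
d = 65.0 mm

65.0


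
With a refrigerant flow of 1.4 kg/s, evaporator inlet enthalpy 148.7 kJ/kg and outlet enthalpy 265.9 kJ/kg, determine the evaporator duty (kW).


dh = 265.9 - 148.7 = 117.2 kJ/kg
Q_evap = m_dot * dh = 1.4 * 117.2
Q_evap = 164.08 kW

164.08


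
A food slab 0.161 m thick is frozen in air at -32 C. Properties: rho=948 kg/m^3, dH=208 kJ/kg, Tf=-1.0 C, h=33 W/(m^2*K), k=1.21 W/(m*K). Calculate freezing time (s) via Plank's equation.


dT = -1.0 - (-32) = 31.0 K
term1 = a/(2h) = 0.161/(2*33) = 0.002439393939
term2 = a^2/(8k) = 0.161^2/(8*1.21) = 0.002677789256
t = rho*dH*1000/dT * (term1 + term2)
t = 948*208*1000/31.0 * (0.002439393939 + 0.002677789256)
t = 32549 s

32549


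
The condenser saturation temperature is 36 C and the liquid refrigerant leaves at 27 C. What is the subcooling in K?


Subcooling = T_cond - T_liquid
Subcooling = 36 - 27
Subcooling = 9 K

9


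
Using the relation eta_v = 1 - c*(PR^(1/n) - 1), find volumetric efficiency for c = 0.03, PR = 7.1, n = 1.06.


PR^(1/n) = 7.1^(1/1.06) = 6.3543907
eta_v = 1 - 0.03 * (6.3543907 - 1)
eta_v = 0.8394

0.8394


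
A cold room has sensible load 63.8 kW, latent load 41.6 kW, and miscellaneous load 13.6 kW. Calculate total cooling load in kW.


Q_total = Q_s + Q_l + Q_misc
Q_total = 63.8 + 41.6 + 13.6
Q_total = 119.0 kW

119.0


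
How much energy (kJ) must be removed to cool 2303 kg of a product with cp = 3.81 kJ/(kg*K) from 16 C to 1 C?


dT = 16 - (1) = 15 K
Q = m * cp * dT = 2303 * 3.81 * 15
Q = 131616 kJ

131616


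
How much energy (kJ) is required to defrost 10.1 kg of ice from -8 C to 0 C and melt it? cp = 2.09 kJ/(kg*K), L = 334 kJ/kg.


Sensible heat = cp * dT = 2.09 * 8 = 16.72 kJ/kg
Total per kg = 16.72 + 334 = 350.72 kJ/kg
Q = m * total = 10.1 * 350.72
Q = 3542.3 kJ

3542.3


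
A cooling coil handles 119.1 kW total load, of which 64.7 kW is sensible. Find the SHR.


SHR = Q_sensible / Q_total
SHR = 64.7 / 119.1
SHR = 0.543

0.543


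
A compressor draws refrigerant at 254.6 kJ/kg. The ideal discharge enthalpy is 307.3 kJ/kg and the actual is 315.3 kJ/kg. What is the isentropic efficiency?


dh_ideal = 307.3 - 254.6 = 52.7 kJ/kg
dh_actual = 315.3 - 254.6 = 60.7 kJ/kg
eta_s = dh_ideal / dh_actual = 52.7 / 60.7
eta_s = 0.8682

0.8682


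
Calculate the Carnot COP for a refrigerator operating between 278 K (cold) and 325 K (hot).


dT = 325 - 278 = 47 K
COP_carnot = T_cold / dT = 278 / 47
COP_carnot = 5.915

5.915


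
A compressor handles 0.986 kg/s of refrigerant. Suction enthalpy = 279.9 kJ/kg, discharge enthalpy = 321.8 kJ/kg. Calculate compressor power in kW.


dh = 321.8 - 279.9 = 41.9 kJ/kg
W = m_dot * dh = 0.986 * 41.9 = 41.31 kW

41.31


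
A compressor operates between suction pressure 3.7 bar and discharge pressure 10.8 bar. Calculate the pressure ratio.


PR = P_high / P_low
PR = 10.8 / 3.7
PR = 2.919

2.919


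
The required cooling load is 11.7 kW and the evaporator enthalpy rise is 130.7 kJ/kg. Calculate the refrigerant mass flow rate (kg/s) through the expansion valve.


m_dot = Q / dh
m_dot = 11.7 / 130.7
m_dot = 0.0895 kg/s

0.0895


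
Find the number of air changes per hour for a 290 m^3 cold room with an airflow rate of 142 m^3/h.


ACH = flow / volume
ACH = 142 / 290
ACH = 0.49

0.49


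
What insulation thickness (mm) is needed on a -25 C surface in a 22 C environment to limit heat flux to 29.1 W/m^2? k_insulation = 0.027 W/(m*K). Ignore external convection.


dT = 22 - (-25) = 47 K
thickness = k * dT / q_max * 1000
thickness = 0.027 * 47 / 29.1 * 1000
thickness = 43.6 mm

43.6


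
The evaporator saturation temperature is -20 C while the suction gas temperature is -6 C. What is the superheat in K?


Superheat = T_suction - T_evap
Superheat = -6 - (-20)
Superheat = 14 K

14


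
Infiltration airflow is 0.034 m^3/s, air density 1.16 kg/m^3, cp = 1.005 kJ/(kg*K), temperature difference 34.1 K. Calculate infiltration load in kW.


Q = V_dot * rho * cp * dT
Q = 0.034 * 1.16 * 1.005 * 34.1
Q = 1.352 kW

1.352


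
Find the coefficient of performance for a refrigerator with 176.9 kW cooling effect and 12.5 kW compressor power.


COP = Q_evap / W
COP = 176.9 / 12.5
COP = 14.152

14.152


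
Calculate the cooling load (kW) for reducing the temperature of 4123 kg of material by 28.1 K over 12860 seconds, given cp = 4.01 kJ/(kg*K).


Q = m * cp * dT / t
Q = 4123 * 4.01 * 28.1 / 12860
Q = 36.126 kW

36.126


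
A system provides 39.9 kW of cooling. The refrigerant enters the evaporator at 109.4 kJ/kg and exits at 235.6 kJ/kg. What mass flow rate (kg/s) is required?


dh = 235.6 - 109.4 = 126.2 kJ/kg
m_dot = Q / dh = 39.9 / 126.2 = 0.3162 kg/s

0.3162


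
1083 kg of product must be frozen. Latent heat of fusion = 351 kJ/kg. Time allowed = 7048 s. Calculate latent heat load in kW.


Q_lat = m * h_fg / t
Q_lat = 1083 * 351 / 7048
Q_lat = 53.93 kW

53.93


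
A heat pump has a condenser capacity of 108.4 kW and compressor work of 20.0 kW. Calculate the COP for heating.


COP_hp = Q_cond / W
COP_hp = 108.4 / 20.0
COP_hp = 5.42

5.42


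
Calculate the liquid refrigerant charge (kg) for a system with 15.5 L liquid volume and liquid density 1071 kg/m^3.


Charge = V * rho / 1000
Charge = 15.5 * 1071 / 1000
Charge = 16.6 kg

16.6


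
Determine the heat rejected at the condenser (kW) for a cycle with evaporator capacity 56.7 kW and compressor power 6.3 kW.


Q_cond = Q_evap + W
Q_cond = 56.7 + 6.3
Q_cond = 63.0 kW

63.0


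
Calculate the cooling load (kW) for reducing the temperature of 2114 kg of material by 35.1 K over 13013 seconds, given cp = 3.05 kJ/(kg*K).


Q = m * cp * dT / t
Q = 2114 * 3.05 * 35.1 / 13013
Q = 17.391 kW

17.391


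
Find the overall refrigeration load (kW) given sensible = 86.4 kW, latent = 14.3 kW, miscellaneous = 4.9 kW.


Q_total = Q_s + Q_l + Q_misc
Q_total = 86.4 + 14.3 + 4.9
Q_total = 105.6 kW

105.6


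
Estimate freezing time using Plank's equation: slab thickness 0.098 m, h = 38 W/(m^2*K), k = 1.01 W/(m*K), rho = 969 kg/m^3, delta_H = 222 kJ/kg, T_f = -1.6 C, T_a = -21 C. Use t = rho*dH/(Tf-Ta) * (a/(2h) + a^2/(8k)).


dT = -1.6 - (-21) = 19.4 K
term1 = a/(2h) = 0.098/(2*38) = 0.001289473684
term2 = a^2/(8k) = 0.098^2/(8*1.01) = 0.001188613861
t = rho*dH*1000/dT * (term1 + term2)
t = 969*222*1000/19.4 * (0.001289473684 + 0.001188613861)
t = 27478 s

27478


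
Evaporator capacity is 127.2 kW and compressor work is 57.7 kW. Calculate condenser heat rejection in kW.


Q_cond = Q_evap + W
Q_cond = 127.2 + 57.7
Q_cond = 184.9 kW

184.9


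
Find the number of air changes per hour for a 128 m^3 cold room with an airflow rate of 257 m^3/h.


ACH = flow / volume
ACH = 257 / 128
ACH = 2.008

2.008


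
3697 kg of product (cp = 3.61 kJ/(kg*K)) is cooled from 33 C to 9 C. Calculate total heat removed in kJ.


dT = 33 - (9) = 24 K
Q = m * cp * dT = 3697 * 3.61 * 24
Q = 320308 kJ

320308


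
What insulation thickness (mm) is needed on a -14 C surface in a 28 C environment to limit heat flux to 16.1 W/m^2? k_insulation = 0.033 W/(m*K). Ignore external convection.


dT = 28 - (-14) = 42 K
thickness = k * dT / q_max * 1000
thickness = 0.033 * 42 / 16.1 * 1000
thickness = 86.1 mm

86.1


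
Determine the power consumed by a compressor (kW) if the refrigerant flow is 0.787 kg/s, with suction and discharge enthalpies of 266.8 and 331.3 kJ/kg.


dh = 331.3 - 266.8 = 64.5 kJ/kg
W = m_dot * dh = 0.787 * 64.5 = 50.76 kW

50.76


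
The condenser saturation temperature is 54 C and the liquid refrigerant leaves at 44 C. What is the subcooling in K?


Subcooling = T_cond - T_liquid
Subcooling = 54 - 44
Subcooling = 10 K

10


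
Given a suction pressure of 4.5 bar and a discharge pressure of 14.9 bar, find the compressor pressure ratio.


PR = P_high / P_low
PR = 14.9 / 4.5
PR = 3.311

3.311


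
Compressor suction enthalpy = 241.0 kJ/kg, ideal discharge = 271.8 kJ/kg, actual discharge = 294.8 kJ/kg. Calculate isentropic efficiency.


dh_ideal = 271.8 - 241.0 = 30.8 kJ/kg
dh_actual = 294.8 - 241.0 = 53.8 kJ/kg
eta_s = dh_ideal / dh_actual = 30.8 / 53.8
eta_s = 0.5725

0.5725


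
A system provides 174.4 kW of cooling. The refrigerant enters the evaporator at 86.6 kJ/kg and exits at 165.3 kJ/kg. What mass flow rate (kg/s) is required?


dh = 165.3 - 86.6 = 78.7 kJ/kg
m_dot = Q / dh = 174.4 / 78.7 = 2.216 kg/s

2.216


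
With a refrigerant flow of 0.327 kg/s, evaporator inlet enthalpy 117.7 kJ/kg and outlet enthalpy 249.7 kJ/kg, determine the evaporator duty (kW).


dh = 249.7 - 117.7 = 132.0 kJ/kg
Q_evap = m_dot * dh = 0.327 * 132.0
Q_evap = 43.16 kW

43.16


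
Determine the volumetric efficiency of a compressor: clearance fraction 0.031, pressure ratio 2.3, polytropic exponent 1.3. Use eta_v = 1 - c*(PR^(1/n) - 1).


PR^(1/n) = 2.3^(1/1.3) = 1.8978076
eta_v = 1 - 0.031 * (1.8978076 - 1)
eta_v = 0.9722

0.9722


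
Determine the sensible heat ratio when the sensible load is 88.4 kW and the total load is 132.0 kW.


SHR = Q_sensible / Q_total
SHR = 88.4 / 132.0
SHR = 0.67

0.67


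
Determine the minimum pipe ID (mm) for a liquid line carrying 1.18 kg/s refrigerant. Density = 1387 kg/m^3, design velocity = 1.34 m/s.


A = m_dot / (rho * v) = 1.18 / (1387 * 1.34) = 0.0006348933056 m^2
d = sqrt(4*A/pi) * 1000
d = 28.4 mm

28.4


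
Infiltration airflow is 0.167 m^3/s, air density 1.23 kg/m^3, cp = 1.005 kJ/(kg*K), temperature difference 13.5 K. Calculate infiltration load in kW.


Q = V_dot * rho * cp * dT
Q = 0.167 * 1.23 * 1.005 * 13.5
Q = 2.787 kW

2.787


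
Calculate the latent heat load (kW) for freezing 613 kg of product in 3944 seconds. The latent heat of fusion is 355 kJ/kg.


Q_lat = m * h_fg / t
Q_lat = 613 * 355 / 3944
Q_lat = 55.18 kW

55.18


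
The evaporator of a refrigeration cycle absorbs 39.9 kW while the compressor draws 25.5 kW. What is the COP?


COP = Q_evap / W
COP = 39.9 / 25.5
COP = 1.565

1.565


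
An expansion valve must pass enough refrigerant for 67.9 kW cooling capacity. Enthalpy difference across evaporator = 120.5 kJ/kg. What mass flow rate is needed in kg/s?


m_dot = Q / dh
m_dot = 67.9 / 120.5
m_dot = 0.5635 kg/s

0.5635


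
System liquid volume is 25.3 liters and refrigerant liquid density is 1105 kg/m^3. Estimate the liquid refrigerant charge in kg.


Charge = V * rho / 1000
Charge = 25.3 * 1105 / 1000
Charge = 27.96 kg

27.96


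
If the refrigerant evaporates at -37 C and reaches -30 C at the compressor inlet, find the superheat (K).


Superheat = T_suction - T_evap
Superheat = -30 - (-37)
Superheat = 7 K

7


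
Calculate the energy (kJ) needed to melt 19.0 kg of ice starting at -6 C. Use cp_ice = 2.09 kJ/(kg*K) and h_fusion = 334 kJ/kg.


Sensible heat = cp * dT = 2.09 * 6 = 12.54 kJ/kg
Total per kg = 12.54 + 334 = 346.54 kJ/kg
Q = m * total = 19.0 * 346.54
Q = 6584.3 kJ

6584.3


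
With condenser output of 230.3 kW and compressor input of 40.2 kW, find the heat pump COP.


COP_hp = Q_cond / W
COP_hp = 230.3 / 40.2
COP_hp = 5.729

5.729


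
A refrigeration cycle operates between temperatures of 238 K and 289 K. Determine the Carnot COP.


dT = 289 - 238 = 51 K
COP_carnot = T_cold / dT = 238 / 51
COP_carnot = 4.667

4.667


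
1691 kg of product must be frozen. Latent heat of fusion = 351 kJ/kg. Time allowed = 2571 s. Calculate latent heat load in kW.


Q_lat = m * h_fg / t
Q_lat = 1691 * 351 / 2571
Q_lat = 230.86 kW

230.86


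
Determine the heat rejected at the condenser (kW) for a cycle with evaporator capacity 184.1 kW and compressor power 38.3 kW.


Q_cond = Q_evap + W
Q_cond = 184.1 + 38.3
Q_cond = 222.4 kW

222.4


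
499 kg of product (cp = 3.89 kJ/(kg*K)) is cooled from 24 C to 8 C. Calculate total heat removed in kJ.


dT = 24 - (8) = 16 K
Q = m * cp * dT = 499 * 3.89 * 16
Q = 31058 kJ

31058


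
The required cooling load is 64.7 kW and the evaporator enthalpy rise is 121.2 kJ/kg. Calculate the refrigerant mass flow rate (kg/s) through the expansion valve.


m_dot = Q / dh
m_dot = 64.7 / 121.2
m_dot = 0.5338 kg/s

0.5338


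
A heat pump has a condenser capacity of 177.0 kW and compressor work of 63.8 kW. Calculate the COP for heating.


COP_hp = Q_cond / W
COP_hp = 177.0 / 63.8
COP_hp = 2.774

2.774


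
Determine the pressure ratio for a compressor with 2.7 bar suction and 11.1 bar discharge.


PR = P_high / P_low
PR = 11.1 / 2.7
PR = 4.111

4.111


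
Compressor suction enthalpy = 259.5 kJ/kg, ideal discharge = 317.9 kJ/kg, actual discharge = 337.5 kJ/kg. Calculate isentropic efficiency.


dh_ideal = 317.9 - 259.5 = 58.4 kJ/kg
dh_actual = 337.5 - 259.5 = 78.0 kJ/kg
eta_s = dh_ideal / dh_actual = 58.4 / 78.0
eta_s = 0.7487

0.7487


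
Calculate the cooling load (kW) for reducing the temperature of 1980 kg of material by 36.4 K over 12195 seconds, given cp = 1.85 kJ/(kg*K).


Q = m * cp * dT / t
Q = 1980 * 1.85 * 36.4 / 12195
Q = 10.933 kW

10.933


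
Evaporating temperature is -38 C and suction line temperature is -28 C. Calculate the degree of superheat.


Superheat = T_suction - T_evap
Superheat = -28 - (-38)
Superheat = 10 K

10


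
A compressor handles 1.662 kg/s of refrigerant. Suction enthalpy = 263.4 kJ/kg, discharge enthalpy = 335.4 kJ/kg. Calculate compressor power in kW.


dh = 335.4 - 263.4 = 72.0 kJ/kg
W = m_dot * dh = 1.662 * 72.0 = 119.66 kW

119.66


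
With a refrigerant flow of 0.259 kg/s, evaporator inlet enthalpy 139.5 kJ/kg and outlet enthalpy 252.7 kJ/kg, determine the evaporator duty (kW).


dh = 252.7 - 139.5 = 113.2 kJ/kg
Q_evap = m_dot * dh = 0.259 * 113.2
Q_evap = 29.32 kW

29.32


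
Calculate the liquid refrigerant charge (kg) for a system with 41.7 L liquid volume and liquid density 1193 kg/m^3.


Charge = V * rho / 1000
Charge = 41.7 * 1193 / 1000
Charge = 49.75 kg

49.75


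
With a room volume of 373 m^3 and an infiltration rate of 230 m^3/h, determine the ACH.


ACH = flow / volume
ACH = 230 / 373
ACH = 0.617

0.617


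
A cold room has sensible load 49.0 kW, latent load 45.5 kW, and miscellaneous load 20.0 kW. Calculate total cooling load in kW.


Q_total = Q_s + Q_l + Q_misc
Q_total = 49.0 + 45.5 + 20.0
Q_total = 114.5 kW

114.5


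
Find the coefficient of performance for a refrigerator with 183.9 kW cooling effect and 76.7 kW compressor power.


COP = Q_evap / W
COP = 183.9 / 76.7
COP = 2.398

2.398


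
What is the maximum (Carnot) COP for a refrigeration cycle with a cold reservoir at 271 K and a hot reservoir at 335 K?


dT = 335 - 271 = 64 K
COP_carnot = T_cold / dT = 271 / 64
COP_carnot = 4.234

4.234


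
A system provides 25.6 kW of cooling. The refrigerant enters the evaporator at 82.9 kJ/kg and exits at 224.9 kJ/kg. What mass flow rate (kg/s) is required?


dh = 224.9 - 82.9 = 142.0 kJ/kg
m_dot = Q / dh = 25.6 / 142.0 = 0.1803 kg/s

0.1803


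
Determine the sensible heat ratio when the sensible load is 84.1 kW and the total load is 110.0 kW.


SHR = Q_sensible / Q_total
SHR = 84.1 / 110.0
SHR = 0.765

0.765


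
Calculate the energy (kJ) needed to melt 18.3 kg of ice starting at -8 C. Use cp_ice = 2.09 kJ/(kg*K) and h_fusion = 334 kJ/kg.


Sensible heat = cp * dT = 2.09 * 8 = 16.72 kJ/kg
Total per kg = 16.72 + 334 = 350.72 kJ/kg
Q = m * total = 18.3 * 350.72
Q = 6418.2 kJ

6418.2


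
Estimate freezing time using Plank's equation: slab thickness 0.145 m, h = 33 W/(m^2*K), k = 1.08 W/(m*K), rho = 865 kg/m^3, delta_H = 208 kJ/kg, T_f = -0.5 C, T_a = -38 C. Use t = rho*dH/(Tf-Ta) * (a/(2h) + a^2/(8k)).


dT = -0.5 - (-38) = 37.5 K
term1 = a/(2h) = 0.145/(2*33) = 0.002196969697
term2 = a^2/(8k) = 0.145^2/(8*1.08) = 0.002433449074
t = rho*dH*1000/dT * (term1 + term2)
t = 865*208*1000/37.5 * (0.002196969697 + 0.002433449074)
t = 22216 s

22216


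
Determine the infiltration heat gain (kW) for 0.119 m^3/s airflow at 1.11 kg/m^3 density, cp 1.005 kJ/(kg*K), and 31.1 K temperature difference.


Q = V_dot * rho * cp * dT
Q = 0.119 * 1.11 * 1.005 * 31.1
Q = 4.129 kW

4.129


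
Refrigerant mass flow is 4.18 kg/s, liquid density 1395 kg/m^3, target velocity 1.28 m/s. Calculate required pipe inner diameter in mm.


A = m_dot / (rho * v) = 4.18 / (1395 * 1.28) = 0.002340949821 m^2
d = sqrt(4*A/pi) * 1000
d = 54.6 mm

54.6


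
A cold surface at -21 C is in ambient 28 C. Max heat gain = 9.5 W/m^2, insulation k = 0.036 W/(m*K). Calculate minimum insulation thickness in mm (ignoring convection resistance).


dT = 28 - (-21) = 49 K
thickness = k * dT / q_max * 1000
thickness = 0.036 * 49 / 9.5 * 1000
thickness = 185.7 mm

185.7


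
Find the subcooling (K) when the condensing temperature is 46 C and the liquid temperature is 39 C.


Subcooling = T_cond - T_liquid
Subcooling = 46 - 39
Subcooling = 7 K

7


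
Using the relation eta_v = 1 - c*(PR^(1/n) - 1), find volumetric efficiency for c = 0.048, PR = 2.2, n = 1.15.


PR^(1/n) = 2.2^(1/1.15) = 1.98499242
eta_v = 1 - 0.048 * (1.98499242 - 1)
eta_v = 0.9527

0.9527


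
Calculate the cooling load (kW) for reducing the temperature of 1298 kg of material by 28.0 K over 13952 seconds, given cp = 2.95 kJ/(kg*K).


Q = m * cp * dT / t
Q = 1298 * 2.95 * 28.0 / 13952
Q = 7.685 kW

7.685


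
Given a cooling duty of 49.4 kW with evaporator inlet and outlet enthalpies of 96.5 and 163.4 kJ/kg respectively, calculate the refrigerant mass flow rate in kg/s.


dh = 163.4 - 96.5 = 66.9 kJ/kg
m_dot = Q / dh = 49.4 / 66.9 = 0.7384 kg/s

0.7384


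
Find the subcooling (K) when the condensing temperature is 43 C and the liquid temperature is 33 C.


Subcooling = T_cond - T_liquid
Subcooling = 43 - 33
Subcooling = 10 K

10


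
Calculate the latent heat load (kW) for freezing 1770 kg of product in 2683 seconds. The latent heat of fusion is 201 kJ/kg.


Q_lat = m * h_fg / t
Q_lat = 1770 * 201 / 2683
Q_lat = 132.6 kW

132.6


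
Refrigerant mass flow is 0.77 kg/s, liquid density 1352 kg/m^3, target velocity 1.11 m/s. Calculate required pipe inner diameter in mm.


A = m_dot / (rho * v) = 0.77 / (1352 * 1.11) = 0.0005130870515 m^2
d = sqrt(4*A/pi) * 1000
d = 25.6 mm

25.6


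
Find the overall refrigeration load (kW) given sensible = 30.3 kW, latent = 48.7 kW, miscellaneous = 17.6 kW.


Q_total = Q_s + Q_l + Q_misc
Q_total = 30.3 + 48.7 + 17.6
Q_total = 96.6 kW

96.6


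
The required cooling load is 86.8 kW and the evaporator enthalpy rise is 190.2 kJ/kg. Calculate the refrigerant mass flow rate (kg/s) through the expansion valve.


m_dot = Q / dh
m_dot = 86.8 / 190.2
m_dot = 0.4564 kg/s

0.4564


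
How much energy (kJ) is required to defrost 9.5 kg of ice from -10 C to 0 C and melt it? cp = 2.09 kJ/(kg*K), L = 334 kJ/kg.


Sensible heat = cp * dT = 2.09 * 10 = 20.9 kJ/kg
Total per kg = 20.9 + 334 = 354.9 kJ/kg
Q = m * total = 9.5 * 354.9
Q = 3371.6 kJ

3371.6


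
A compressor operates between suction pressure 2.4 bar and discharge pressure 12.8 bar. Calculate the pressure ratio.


PR = P_high / P_low
PR = 12.8 / 2.4
PR = 5.333

5.333


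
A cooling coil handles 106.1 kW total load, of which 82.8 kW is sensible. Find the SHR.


SHR = Q_sensible / Q_total
SHR = 82.8 / 106.1
SHR = 0.78

0.78


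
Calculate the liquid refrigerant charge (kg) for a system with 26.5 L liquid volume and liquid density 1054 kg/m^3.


Charge = V * rho / 1000
Charge = 26.5 * 1054 / 1000
Charge = 27.93 kg

27.93
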